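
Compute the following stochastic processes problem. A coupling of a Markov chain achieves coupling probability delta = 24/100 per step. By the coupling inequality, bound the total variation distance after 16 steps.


TV distance bound <= (1-delta)^n
= (1 - 0.2400)^16
= 0.7600^16
= 0.0124

0.0124


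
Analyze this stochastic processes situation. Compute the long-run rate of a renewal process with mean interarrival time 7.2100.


Long-run renewal rate = 1/E(X)
= 1/7.2100
= 0.1387

0.1387


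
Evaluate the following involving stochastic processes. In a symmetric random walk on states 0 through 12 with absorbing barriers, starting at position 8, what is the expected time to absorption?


For symmetric RW on 0,...,N with absorbing barriers, E(i) = i*(N-i)
E(8) = 8 * 4 = 32

32


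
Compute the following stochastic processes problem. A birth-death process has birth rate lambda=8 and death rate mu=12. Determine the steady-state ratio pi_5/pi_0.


For birth-death process, pi_n/pi_0 = (lambda/mu)^n
= (8/12)^5
= 0.1317

0.1317


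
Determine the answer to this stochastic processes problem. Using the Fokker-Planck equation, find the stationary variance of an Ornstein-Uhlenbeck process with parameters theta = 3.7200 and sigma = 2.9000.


Stationary variance = sigma^2 / (2*theta)
= 2.9000^2 / (2*3.7200)
= 8.4100 / 7.4400
= 1.1304

1.1304


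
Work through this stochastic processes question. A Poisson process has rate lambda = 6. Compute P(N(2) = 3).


P(N(t)=k) = (lambda*t)^k * exp(-lambda*t) / k!
lambda*t = 12
= 12^3 * exp(-12) / 3!
= 1728 * 6.1442e-06 / 6
= 0.0018

0.0018


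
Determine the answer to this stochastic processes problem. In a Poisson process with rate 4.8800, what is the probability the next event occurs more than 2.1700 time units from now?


P(X > t) = exp(-lambda * t)
= exp(-4.8800 * 2.1700)
= exp(-10.5896) = 2.5176e-05

2.5176e-05


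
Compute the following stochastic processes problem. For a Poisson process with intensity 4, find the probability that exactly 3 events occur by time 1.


P(N(t)=k) = (lambda*t)^k * exp(-lambda*t) / k!
lambda*t = 4
= 4^3 * exp(-4) / 3!
= 64 * 0.0183 / 6
= 0.1954

0.1954


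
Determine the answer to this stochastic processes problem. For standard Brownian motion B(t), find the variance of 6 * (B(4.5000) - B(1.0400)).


Var(alpha*(B(t)-B(s))) = alpha^2 * (t-s)
= 6^2 * (4.5000 - 1.0400)
= 36 * 3.4600
= 124.5600

124.5600


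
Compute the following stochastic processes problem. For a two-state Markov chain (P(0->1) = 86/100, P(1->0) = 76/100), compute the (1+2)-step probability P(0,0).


P^3 = P^1 * P^2
Computing via matrix multiplication of the transition matrix.
Entry (0,0) of P^3 = 0.3426

0.3426


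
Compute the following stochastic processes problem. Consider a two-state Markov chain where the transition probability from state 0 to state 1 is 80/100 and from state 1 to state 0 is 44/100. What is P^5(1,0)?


Computing P^5 by matrix multiplication.
P = [[0.2000, 0.8000], [0.4400, 0.5600]]
After raising P to the power 5:
P^5(1,0) = 0.3551

0.3551


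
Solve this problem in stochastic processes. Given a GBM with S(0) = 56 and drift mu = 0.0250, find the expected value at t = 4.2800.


E[S(t)] = S(0) * exp(mu * t)
= 56 * exp(0.0250 * 4.2800)
= 56 * 1.1129
= 62.3243

62.3243


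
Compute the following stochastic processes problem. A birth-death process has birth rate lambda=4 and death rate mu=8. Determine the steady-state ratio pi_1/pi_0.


For birth-death process, pi_n/pi_0 = (lambda/mu)^n
= (4/8)^1
= 0.5000

0.5000


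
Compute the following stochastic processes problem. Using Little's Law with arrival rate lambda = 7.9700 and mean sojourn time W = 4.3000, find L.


Little's Law: L = lambda * W
= 7.9700 * 4.3000
= 34.2710

34.2710


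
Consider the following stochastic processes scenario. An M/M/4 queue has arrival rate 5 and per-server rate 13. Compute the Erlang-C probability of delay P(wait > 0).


a = lambda/mu = 0.3846
rho = a/c = 0.0962
Erlang-C formula applied:
C(c,a) = 6.8669e-04

6.8669e-04


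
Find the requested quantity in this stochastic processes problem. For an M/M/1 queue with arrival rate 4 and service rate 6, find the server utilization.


rho = lambda/mu
= 4/6
= 0.6667

0.6667


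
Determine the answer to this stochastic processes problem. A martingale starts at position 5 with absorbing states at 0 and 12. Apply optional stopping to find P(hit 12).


By optional stopping theorem: E(M at tau) = M(0) = 5
P(hit 12)*12 + P(hit 0)*0 = 5
P(hit 12) = (5 - 0)/(12 - 0) = 5/12 = 0.4167

0.4167


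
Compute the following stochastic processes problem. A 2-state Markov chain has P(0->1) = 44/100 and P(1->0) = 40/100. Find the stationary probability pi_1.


Stationary distribution: pi_0 = p10/(p01+p10), pi_1 = p01/(p01+p10)
p01 = 0.4400, p10 = 0.4000
pi_1 = 0.5238

0.5238


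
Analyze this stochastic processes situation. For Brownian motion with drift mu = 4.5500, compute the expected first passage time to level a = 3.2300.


Expected first passage time = a/mu
= 3.2300/4.5500
= 0.7099

0.7099


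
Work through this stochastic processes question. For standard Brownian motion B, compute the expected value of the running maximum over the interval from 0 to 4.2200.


E(max B(s)) = sqrt(2t/pi)
= sqrt(2*4.2200/pi)
= sqrt(2.6865)
= 1.6391

1.6391


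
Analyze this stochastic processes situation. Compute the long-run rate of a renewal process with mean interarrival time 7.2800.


Long-run renewal rate = 1/E(X)
= 1/7.2800
= 0.1374

0.1374


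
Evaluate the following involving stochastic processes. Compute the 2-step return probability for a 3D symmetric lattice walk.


P(return in 2 steps) = P(reverse first step) = 1/(2d)
= 1/6
= 0.1667

0.1667


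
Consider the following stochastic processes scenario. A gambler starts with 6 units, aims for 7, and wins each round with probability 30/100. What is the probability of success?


Gambler's ruin formula:
r = q/p = 0.7000/0.3000 = 2.3333
P(win) = (1 - r^i)/(1 - r^N)
= (1 - 2.3333^6)/(1 - 2.3333^7)
= 0.4270

0.4270


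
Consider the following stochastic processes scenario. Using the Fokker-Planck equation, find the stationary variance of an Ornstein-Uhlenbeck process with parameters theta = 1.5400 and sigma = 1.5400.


Stationary variance = sigma^2 / (2*theta)
= 1.5400^2 / (2*1.5400)
= 2.3716 / 3.0800
= 0.7700

0.7700


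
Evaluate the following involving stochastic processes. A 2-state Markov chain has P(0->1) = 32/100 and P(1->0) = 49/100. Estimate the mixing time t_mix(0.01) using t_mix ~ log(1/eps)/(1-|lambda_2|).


lambda_2 = |1 - p01 - p10| = |1 - 0.3200 - 0.4900| = 0.1900
t_mix ~ log(1/eps)/(1 - |lambda_2|)
= log(100)/(1 - 0.1900) = 4.6052/0.8100
= 5.6854

5.6854


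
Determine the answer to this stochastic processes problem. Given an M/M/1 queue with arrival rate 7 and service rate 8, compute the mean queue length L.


rho = 7/8 = 0.8750
L = rho/(1-rho)
= 0.8750/0.1250
= 7.0000

7.0000


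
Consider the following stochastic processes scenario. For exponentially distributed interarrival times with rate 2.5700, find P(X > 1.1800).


P(X > t) = exp(-lambda * t)
= exp(-2.5700 * 1.1800)
= exp(-3.0326) = 0.0482

0.0482


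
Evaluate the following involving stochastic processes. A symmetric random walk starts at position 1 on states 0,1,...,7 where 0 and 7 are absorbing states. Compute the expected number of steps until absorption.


For symmetric RW on 0,...,N with absorbing barriers, E(i) = i*(N-i)
E(1) = 1 * 6 = 6

6


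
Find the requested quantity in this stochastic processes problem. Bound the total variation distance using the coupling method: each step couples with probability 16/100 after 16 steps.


TV distance bound <= (1-delta)^n
= (1 - 0.1600)^16
= 0.8400^16
= 0.0614

0.0614


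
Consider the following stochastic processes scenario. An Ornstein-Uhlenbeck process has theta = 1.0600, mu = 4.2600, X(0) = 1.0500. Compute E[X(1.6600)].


E[X(t)] = mu + (X(0) - mu)*exp(-theta*t)
= 4.2600 + (1.0500 - 4.2600)*exp(-1.0600*1.6600)
= 4.2600 + -3.2100 * 0.1721
= 3.7075

3.7075


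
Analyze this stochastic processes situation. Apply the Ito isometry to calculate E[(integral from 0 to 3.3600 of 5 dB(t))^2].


By Ito isometry: E[(int f dB)^2] = int f^2 dt
= 5^2 * 3.3600
= 25 * 3.3600 = 84.0000

84.0000


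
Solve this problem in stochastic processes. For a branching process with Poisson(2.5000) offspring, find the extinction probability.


Since mu = 2.5000 > 1, extinction prob q < 1.
Solve s = exp(mu*(s-1)) iteratively.
q = 0.1074

0.1074


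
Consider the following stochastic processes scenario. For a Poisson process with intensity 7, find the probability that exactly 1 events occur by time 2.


P(N(t)=k) = (lambda*t)^k * exp(-lambda*t) / k!
lambda*t = 14
= 14^1 * exp(-14) / 1!
= 14 * 8.3153e-07 / 1
= 1.1641e-05

1.1641e-05


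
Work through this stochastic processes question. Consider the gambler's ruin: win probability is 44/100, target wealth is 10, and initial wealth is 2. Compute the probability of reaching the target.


Gambler's ruin formula:
r = q/p = 0.5600/0.4400 = 1.2727
P(win) = (1 - r^i)/(1 - r^N)
= (1 - 1.2727^2)/(1 - 1.2727^10)
= 0.0611

0.0611


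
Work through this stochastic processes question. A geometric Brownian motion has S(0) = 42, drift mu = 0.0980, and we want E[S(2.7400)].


E[S(t)] = S(0) * exp(mu * t)
= 42 * exp(0.0980 * 2.7400)
= 42 * 1.3080
= 54.9371

54.9371


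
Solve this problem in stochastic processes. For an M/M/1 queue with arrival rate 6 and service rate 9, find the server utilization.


rho = lambda/mu
= 6/9
= 0.6667

0.6667


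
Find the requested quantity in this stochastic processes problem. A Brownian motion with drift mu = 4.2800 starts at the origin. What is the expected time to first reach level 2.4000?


Expected first passage time = a/mu
= 2.4000/4.2800
= 0.5607

0.5607


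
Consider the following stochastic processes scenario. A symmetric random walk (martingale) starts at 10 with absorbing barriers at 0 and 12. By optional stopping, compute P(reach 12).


By optional stopping theorem: E(M at tau) = M(0) = 10
P(hit 12)*12 + P(hit 0)*0 = 10
P(hit 12) = (10 - 0)/(12 - 0) = 5/6 = 0.8333

0.8333


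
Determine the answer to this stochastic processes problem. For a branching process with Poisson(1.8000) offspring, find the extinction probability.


Since mu = 1.8000 > 1, extinction prob q < 1.
Solve s = exp(mu*(s-1)) iteratively.
q = 0.2676

0.2676


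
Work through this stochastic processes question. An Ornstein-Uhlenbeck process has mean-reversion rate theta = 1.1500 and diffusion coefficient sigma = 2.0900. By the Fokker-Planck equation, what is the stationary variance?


Stationary variance = sigma^2 / (2*theta)
= 2.0900^2 / (2*1.1500)
= 4.3681 / 2.3000
= 1.8992

1.8992


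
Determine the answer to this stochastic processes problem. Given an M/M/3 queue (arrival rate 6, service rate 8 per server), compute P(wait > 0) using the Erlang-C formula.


a = lambda/mu = 0.7500
rho = a/c = 0.2500
Erlang-C formula applied:
C(c,a) = 0.0441

0.0441


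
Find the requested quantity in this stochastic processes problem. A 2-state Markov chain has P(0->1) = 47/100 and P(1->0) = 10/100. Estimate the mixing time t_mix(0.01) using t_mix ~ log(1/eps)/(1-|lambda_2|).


lambda_2 = |1 - p01 - p10| = |1 - 0.4700 - 0.1000| = 0.4300
t_mix ~ log(1/eps)/(1 - |lambda_2|)
= log(100)/(1 - 0.4300) = 4.6052/0.5700
= 8.0792

8.0792


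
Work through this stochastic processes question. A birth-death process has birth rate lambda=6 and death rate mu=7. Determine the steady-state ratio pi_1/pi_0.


For birth-death process, pi_n/pi_0 = (lambda/mu)^n
= (6/7)^1
= 0.8571

0.8571


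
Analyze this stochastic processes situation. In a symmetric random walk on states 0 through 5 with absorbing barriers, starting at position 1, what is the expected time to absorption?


For symmetric RW on 0,...,N with absorbing barriers, E(i) = i*(N-i)
E(1) = 1 * 4 = 4

4


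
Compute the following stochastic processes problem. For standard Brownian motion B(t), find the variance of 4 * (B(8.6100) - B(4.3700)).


Var(alpha*(B(t)-B(s))) = alpha^2 * (t-s)
= 4^2 * (8.6100 - 4.3700)
= 16 * 4.2400
= 67.8400

67.8400


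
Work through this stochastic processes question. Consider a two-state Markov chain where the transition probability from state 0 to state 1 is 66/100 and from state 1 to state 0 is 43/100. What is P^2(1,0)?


Computing P^2 by matrix multiplication.
P = [[0.3400, 0.6600], [0.4300, 0.5700]]
After raising P to the power 2:
P^2(1,0) = 0.3913

0.3913


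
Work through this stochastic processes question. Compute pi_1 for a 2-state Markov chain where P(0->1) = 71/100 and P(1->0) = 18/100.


Stationary distribution: pi_0 = p10/(p01+p10), pi_1 = p01/(p01+p10)
p01 = 0.7100, p10 = 0.1800
pi_1 = 0.7978

0.7978


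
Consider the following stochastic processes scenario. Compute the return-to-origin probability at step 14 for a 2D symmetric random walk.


P = C(14,7)^2 / 4^14
= 3432^2 / 268435456
= 11778624 / 268435456
= 0.0439

0.0439


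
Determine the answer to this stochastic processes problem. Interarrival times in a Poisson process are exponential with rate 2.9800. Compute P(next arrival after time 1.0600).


P(X > t) = exp(-lambda * t)
= exp(-2.9800 * 1.0600)
= exp(-3.1588) = 0.0425

0.0425


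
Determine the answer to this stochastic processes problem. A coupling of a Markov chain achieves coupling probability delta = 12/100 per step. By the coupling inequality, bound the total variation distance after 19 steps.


TV distance bound <= (1-delta)^n
= (1 - 0.1200)^19
= 0.8800^19
= 0.0881

0.0881


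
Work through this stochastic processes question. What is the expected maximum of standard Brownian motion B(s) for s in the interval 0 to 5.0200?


E(max B(s)) = sqrt(2t/pi)
= sqrt(2*5.0200/pi)
= sqrt(3.1958)
= 1.7877

1.7877


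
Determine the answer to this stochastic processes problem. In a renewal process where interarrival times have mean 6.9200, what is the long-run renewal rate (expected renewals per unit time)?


Long-run renewal rate = 1/E(X)
= 1/6.9200
= 0.1445

0.1445


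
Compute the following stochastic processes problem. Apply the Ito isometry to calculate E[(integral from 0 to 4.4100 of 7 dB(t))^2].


By Ito isometry: E[(int f dB)^2] = int f^2 dt
= 7^2 * 4.4100
= 49 * 4.4100 = 216.0900

216.0900


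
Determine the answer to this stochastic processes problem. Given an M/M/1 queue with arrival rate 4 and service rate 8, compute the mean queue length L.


rho = 4/8 = 0.5000
L = rho/(1-rho)
= 0.5000/0.5000
= 1.0000

1.0000


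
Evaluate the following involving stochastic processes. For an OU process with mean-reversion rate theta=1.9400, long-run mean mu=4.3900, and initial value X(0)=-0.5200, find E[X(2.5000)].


E[X(t)] = mu + (X(0) - mu)*exp(-theta*t)
= 4.3900 + (-0.5200 - 4.3900)*exp(-1.9400*2.5000)
= 4.3900 + -4.9100 * 0.0078
= 4.3516

4.3516


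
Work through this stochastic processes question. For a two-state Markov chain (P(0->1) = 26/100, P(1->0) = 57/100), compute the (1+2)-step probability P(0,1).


P^3 = P^1 * P^2
Computing via matrix multiplication of the transition matrix.
Entry (0,1) of P^3 = 0.3117

0.3117


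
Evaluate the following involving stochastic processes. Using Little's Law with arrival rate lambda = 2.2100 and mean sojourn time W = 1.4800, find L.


Little's Law: L = lambda * W
= 2.2100 * 1.4800
= 3.2708

3.2708


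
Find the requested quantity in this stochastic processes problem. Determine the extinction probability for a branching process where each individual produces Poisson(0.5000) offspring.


Since mu = 0.5000 <= 1, extinction probability = 1.

1.0000


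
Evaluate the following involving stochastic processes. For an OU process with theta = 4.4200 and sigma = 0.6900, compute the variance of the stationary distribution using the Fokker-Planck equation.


Stationary variance = sigma^2 / (2*theta)
= 0.6900^2 / (2*4.4200)
= 0.4761 / 8.8400
= 0.0539

0.0539


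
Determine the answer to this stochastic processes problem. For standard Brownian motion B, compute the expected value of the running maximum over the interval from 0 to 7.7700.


E(max B(s)) = sqrt(2t/pi)
= sqrt(2*7.7700/pi)
= sqrt(4.9465)
= 2.2241

2.2241


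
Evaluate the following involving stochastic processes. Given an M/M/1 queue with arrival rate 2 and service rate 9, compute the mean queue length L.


rho = 2/9 = 0.2222
L = rho/(1-rho)
= 0.2222/0.7778
= 0.2857

0.2857


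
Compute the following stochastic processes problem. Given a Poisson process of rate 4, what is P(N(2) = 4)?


P(N(t)=k) = (lambda*t)^k * exp(-lambda*t) / k!
lambda*t = 8
= 8^4 * exp(-8) / 4!
= 4096 * 3.3546e-04 / 24
= 0.0573

0.0573


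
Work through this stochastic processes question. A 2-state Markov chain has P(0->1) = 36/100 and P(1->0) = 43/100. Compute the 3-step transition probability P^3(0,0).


Computing P^3 by matrix multiplication.
P = [[0.6400, 0.3600], [0.4300, 0.5700]]
After raising P to the power 3:
P^3(0,0) = 0.5485

0.5485


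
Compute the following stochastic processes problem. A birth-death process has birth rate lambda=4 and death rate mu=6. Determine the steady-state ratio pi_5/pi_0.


For birth-death process, pi_n/pi_0 = (lambda/mu)^n
= (4/6)^5
= 0.1317

0.1317


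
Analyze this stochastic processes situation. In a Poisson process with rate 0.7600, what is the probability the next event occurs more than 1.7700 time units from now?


P(X > t) = exp(-lambda * t)
= exp(-0.7600 * 1.7700)
= exp(-1.3452) = 0.2605

0.2605


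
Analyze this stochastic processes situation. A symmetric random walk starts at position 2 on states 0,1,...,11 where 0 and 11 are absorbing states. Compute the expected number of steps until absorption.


For symmetric RW on 0,...,N with absorbing barriers, E(i) = i*(N-i)
E(2) = 2 * 9 = 18

18


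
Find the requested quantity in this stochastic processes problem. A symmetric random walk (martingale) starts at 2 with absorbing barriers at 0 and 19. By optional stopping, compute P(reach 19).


By optional stopping theorem: E(M at tau) = M(0) = 2
P(hit 19)*19 + P(hit 0)*0 = 2
P(hit 19) = (2 - 0)/(19 - 0) = 2/19 = 0.1053

0.1053


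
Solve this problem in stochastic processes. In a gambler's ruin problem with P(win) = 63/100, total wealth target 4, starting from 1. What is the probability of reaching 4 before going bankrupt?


Gambler's ruin formula:
r = q/p = 0.3700/0.6300 = 0.5873
P(win) = (1 - r^i)/(1 - r^N)
= (1 - 0.5873^1)/(1 - 0.5873^4)
= 0.4684

0.4684


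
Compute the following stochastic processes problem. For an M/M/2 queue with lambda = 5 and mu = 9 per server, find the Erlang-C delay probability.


a = lambda/mu = 0.5556
rho = a/c = 0.2778
Erlang-C formula applied:
C(c,a) = 0.1208

0.1208


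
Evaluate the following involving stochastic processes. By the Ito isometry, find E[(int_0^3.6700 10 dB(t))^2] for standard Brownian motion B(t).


By Ito isometry: E[(int f dB)^2] = int f^2 dt
= 10^2 * 3.6700
= 100 * 3.6700 = 367.0000

367.0000


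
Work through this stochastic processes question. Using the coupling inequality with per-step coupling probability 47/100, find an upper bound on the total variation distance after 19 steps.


TV distance bound <= (1-delta)^n
= (1 - 0.4700)^19
= 0.5300^19
= 5.7709e-06

5.7709e-06


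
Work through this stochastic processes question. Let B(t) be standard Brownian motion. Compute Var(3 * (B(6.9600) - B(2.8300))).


Var(alpha*(B(t)-B(s))) = alpha^2 * (t-s)
= 3^2 * (6.9600 - 2.8300)
= 9 * 4.1300
= 37.1700

37.1700


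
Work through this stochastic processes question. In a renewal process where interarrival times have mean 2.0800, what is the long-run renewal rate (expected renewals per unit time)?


Long-run renewal rate = 1/E(X)
= 1/2.0800
= 0.4808

0.4808


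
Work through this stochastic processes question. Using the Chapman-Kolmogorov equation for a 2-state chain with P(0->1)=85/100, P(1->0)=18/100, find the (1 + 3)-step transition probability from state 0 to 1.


P^4 = P^1 * P^3
Computing via matrix multiplication of the transition matrix.
Entry (0,1) of P^4 = 0.8252

0.8252


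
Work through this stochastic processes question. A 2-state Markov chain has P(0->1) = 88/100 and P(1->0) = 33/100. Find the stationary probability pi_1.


Stationary distribution: pi_0 = p10/(p01+p10), pi_1 = p01/(p01+p10)
p01 = 0.8800, p10 = 0.3300
pi_1 = 0.7273

0.7273


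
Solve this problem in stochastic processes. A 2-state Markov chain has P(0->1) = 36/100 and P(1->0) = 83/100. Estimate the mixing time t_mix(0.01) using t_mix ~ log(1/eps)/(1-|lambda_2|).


lambda_2 = |1 - p01 - p10| = |1 - 0.3600 - 0.8300| = 0.1900
t_mix ~ log(1/eps)/(1 - |lambda_2|)
= log(100)/(1 - 0.1900) = 4.6052/0.8100
= 5.6854

5.6854


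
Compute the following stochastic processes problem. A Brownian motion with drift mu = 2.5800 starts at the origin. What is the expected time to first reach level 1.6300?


Expected first passage time = a/mu
= 1.6300/2.5800
= 0.6318

0.6318


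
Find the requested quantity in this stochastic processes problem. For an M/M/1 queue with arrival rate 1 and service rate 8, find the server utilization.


rho = lambda/mu
= 1/8
= 0.1250

0.1250


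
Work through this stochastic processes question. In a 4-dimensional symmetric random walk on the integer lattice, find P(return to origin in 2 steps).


P(return in 2 steps) = P(reverse first step) = 1/(2d)
= 1/8
= 0.1250

0.1250


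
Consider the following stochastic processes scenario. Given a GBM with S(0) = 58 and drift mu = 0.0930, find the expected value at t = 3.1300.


E[S(t)] = S(0) * exp(mu * t)
= 58 * exp(0.0930 * 3.1300)
= 58 * 1.3379
= 77.5973

77.5973


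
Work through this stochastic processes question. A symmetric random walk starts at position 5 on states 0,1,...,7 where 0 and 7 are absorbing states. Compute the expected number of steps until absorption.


For symmetric RW on 0,...,N with absorbing barriers, E(i) = i*(N-i)
E(5) = 5 * 2 = 10

10


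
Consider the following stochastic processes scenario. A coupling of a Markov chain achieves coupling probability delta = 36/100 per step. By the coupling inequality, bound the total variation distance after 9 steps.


TV distance bound <= (1-delta)^n
= (1 - 0.3600)^9
= 0.6400^9
= 0.0180

0.0180


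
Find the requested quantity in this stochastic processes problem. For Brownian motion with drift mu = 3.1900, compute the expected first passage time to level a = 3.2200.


Expected first passage time = a/mu
= 3.2200/3.1900
= 1.0094

1.0094


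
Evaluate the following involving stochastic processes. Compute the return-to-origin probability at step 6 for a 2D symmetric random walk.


P = C(6,3)^2 / 4^6
= 20^2 / 4096
= 400 / 4096
= 0.0977

0.0977


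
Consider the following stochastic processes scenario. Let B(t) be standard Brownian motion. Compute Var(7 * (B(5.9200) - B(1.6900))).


Var(alpha*(B(t)-B(s))) = alpha^2 * (t-s)
= 7^2 * (5.9200 - 1.6900)
= 49 * 4.2300
= 207.2700

207.2700


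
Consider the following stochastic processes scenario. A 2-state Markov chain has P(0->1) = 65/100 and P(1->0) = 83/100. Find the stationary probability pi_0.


Stationary distribution: pi_0 = p10/(p01+p10), pi_1 = p01/(p01+p10)
p01 = 0.6500, p10 = 0.8300
pi_0 = 0.5608

0.5608


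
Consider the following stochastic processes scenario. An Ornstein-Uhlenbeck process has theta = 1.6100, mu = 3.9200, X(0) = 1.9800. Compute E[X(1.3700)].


E[X(t)] = mu + (X(0) - mu)*exp(-theta*t)
= 3.9200 + (1.9800 - 3.9200)*exp(-1.6100*1.3700)
= 3.9200 + -1.9400 * 0.1102
= 3.7063

3.7063


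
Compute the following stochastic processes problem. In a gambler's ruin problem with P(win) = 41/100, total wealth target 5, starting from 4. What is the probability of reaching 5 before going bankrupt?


Gambler's ruin formula:
r = q/p = 0.5900/0.4100 = 1.4390
P(win) = (1 - r^i)/(1 - r^N)
= (1 - 1.4390^4)/(1 - 1.4390^5)
= 0.6359

0.6359


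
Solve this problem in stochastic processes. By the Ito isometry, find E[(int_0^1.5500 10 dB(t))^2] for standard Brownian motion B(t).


By Ito isometry: E[(int f dB)^2] = int f^2 dt
= 10^2 * 1.5500
= 100 * 1.5500 = 155.0000

155.0000


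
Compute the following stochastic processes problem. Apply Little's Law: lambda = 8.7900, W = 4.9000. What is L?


Little's Law: L = lambda * W
= 8.7900 * 4.9000
= 43.0710

43.0710


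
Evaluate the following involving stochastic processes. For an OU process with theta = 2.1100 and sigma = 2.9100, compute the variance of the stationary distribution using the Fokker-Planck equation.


Stationary variance = sigma^2 / (2*theta)
= 2.9100^2 / (2*2.1100)
= 8.4681 / 4.2200
= 2.0067

2.0067


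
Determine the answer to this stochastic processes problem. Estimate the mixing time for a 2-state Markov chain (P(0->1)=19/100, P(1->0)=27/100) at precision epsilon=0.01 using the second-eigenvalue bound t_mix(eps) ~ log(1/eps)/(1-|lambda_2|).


lambda_2 = |1 - p01 - p10| = |1 - 0.1900 - 0.2700| = 0.5400
t_mix ~ log(1/eps)/(1 - |lambda_2|)
= log(100)/(1 - 0.5400) = 4.6052/0.4600
= 10.0112

10.0112


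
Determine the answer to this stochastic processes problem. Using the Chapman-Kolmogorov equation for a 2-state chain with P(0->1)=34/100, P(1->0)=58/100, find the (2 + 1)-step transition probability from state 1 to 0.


P^3 = P^2 * P^1
Computing via matrix multiplication of the transition matrix.
Entry (1,0) of P^3 = 0.6301

0.6301


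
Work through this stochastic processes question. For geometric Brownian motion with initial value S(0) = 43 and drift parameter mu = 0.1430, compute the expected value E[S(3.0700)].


E[S(t)] = S(0) * exp(mu * t)
= 43 * exp(0.1430 * 3.0700)
= 43 * 1.5512
= 66.7003

66.7003


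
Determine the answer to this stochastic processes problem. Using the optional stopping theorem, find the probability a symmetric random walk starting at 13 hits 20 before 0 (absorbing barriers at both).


By optional stopping theorem: E(M at tau) = M(0) = 13
P(hit 20)*20 + P(hit 0)*0 = 13
P(hit 20) = (13 - 0)/(20 - 0) = 13/20 = 0.6500

0.6500


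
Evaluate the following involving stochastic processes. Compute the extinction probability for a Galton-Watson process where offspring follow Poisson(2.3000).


Since mu = 2.3000 > 1, extinction prob q < 1.
Solve s = exp(mu*(s-1)) iteratively.
q = 0.1376

0.1376


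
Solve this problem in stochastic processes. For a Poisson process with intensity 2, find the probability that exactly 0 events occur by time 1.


P(N(t)=k) = (lambda*t)^k * exp(-lambda*t) / k!
lambda*t = 2
= 2^0 * exp(-2) / 0!
= 1 * 0.1353 / 1
= 0.1353

0.1353


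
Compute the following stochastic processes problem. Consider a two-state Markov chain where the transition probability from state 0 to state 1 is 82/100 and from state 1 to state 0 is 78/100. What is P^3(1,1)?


Computing P^3 by matrix multiplication.
P = [[0.1800, 0.8200], [0.7800, 0.2200]]
After raising P to the power 3:
P^3(1,1) = 0.4072

0.4072


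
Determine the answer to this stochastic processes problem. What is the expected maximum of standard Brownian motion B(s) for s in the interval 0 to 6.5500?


E(max B(s)) = sqrt(2t/pi)
= sqrt(2*6.5500/pi)
= sqrt(4.1699)
= 2.0420

2.0420


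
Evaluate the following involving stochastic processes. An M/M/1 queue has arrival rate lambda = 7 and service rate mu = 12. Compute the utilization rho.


rho = lambda/mu
= 7/12
= 0.5833

0.5833


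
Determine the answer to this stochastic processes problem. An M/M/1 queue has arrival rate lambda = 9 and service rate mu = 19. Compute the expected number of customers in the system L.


rho = 9/19 = 0.4737
L = rho/(1-rho)
= 0.4737/0.5263
= 0.9000

0.9000


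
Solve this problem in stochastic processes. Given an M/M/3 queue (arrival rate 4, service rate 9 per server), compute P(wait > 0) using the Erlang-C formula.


a = lambda/mu = 0.4444
rho = a/c = 0.1481
Erlang-C formula applied:
C(c,a) = 0.0110

0.0110


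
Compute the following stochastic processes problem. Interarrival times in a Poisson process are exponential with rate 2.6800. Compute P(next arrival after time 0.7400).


P(X > t) = exp(-lambda * t)
= exp(-2.6800 * 0.7400)
= exp(-1.9832) = 0.1376

0.1376


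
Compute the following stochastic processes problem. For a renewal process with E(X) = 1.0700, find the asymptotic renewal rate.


Long-run renewal rate = 1/E(X)
= 1/1.0700
= 0.9346

0.9346


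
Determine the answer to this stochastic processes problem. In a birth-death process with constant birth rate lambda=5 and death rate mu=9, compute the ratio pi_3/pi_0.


For birth-death process, pi_n/pi_0 = (lambda/mu)^n
= (5/9)^3
= 0.1715

0.1715


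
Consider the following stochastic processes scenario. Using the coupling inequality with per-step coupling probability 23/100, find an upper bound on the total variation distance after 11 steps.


TV distance bound <= (1-delta)^n
= (1 - 0.2300)^11
= 0.7700^11
= 0.0564

0.0564


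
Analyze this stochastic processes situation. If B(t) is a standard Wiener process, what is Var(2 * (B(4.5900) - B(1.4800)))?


Var(alpha*(B(t)-B(s))) = alpha^2 * (t-s)
= 2^2 * (4.5900 - 1.4800)
= 4 * 3.1100
= 12.4400

12.4400


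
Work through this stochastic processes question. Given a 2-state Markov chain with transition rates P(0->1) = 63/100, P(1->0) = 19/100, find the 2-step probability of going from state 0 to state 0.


Computing P^2 by matrix multiplication.
P = [[0.3700, 0.6300], [0.1900, 0.8100]]
After raising P to the power 2:
P^2(0,0) = 0.2566

0.2566


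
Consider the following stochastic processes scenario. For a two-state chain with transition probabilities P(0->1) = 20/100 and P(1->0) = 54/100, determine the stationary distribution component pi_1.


Stationary distribution: pi_0 = p10/(p01+p10), pi_1 = p01/(p01+p10)
p01 = 0.2000, p10 = 0.5400
pi_1 = 0.2703

0.2703


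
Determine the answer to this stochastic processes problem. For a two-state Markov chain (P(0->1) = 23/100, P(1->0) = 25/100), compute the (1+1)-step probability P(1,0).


P^2 = P^1 * P^1
Computing via matrix multiplication of the transition matrix.
Entry (1,0) of P^2 = 0.3800

0.3800


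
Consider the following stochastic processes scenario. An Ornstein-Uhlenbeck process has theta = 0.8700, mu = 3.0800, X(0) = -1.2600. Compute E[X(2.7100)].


E[X(t)] = mu + (X(0) - mu)*exp(-theta*t)
= 3.0800 + (-1.2600 - 3.0800)*exp(-0.8700*2.7100)
= 3.0800 + -4.3400 * 0.0946
= 2.6693

2.6693


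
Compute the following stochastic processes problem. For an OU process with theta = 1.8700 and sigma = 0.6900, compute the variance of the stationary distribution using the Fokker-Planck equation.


Stationary variance = sigma^2 / (2*theta)
= 0.6900^2 / (2*1.8700)
= 0.4761 / 3.7400
= 0.1273

0.1273


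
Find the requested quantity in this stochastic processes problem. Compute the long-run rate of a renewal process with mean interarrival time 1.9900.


Long-run renewal rate = 1/E(X)
= 1/1.9900
= 0.5025

0.5025


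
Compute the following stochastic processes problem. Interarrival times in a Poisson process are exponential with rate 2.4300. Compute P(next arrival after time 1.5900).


P(X > t) = exp(-lambda * t)
= exp(-2.4300 * 1.5900)
= exp(-3.8637) = 0.0210

0.0210


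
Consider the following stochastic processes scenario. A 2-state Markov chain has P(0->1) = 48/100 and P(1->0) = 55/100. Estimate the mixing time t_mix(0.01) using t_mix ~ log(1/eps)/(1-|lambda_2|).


lambda_2 = |1 - p01 - p10| = |1 - 0.4800 - 0.5500| = 0.0300
t_mix ~ log(1/eps)/(1 - |lambda_2|)
= log(100)/(1 - 0.0300) = 4.6052/0.9700
= 4.7476

4.7476


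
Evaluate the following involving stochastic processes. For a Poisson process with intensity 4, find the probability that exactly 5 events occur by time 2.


P(N(t)=k) = (lambda*t)^k * exp(-lambda*t) / k!
lambda*t = 8
= 8^5 * exp(-8) / 5!
= 32768 * 3.3546e-04 / 120
= 0.0916

0.0916


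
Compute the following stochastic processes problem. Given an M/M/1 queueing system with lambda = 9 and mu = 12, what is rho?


rho = lambda/mu
= 9/12
= 0.7500

0.7500


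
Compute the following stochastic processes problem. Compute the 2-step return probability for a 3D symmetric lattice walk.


P(return in 2 steps) = P(reverse first step) = 1/(2d)
= 1/6
= 0.1667

0.1667


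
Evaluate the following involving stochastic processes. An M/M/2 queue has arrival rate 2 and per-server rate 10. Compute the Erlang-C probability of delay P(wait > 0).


a = lambda/mu = 0.2000
rho = a/c = 0.1000
Erlang-C formula applied:
C(c,a) = 0.0182

0.0182


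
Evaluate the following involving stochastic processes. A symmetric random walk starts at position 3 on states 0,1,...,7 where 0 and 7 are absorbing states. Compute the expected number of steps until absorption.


For symmetric RW on 0,...,N with absorbing barriers, E(i) = i*(N-i)
E(3) = 3 * 4 = 12

12


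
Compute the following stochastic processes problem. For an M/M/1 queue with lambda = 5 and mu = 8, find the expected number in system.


rho = 5/8 = 0.6250
L = rho/(1-rho)
= 0.6250/0.3750
= 1.6667

1.6667


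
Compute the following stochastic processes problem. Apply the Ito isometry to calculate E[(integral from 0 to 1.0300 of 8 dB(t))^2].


By Ito isometry: E[(int f dB)^2] = int f^2 dt
= 8^2 * 1.0300
= 64 * 1.0300 = 65.9200

65.9200


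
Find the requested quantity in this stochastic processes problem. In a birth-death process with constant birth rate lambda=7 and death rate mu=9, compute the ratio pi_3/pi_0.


For birth-death process, pi_n/pi_0 = (lambda/mu)^n
= (7/9)^3
= 0.4705

0.4705


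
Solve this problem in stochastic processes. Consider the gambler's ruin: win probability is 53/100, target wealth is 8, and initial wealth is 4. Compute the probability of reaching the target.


Gambler's ruin formula:
r = q/p = 0.4700/0.5300 = 0.8868
P(win) = (1 - r^i)/(1 - r^N)
= (1 - 0.8868^4)/(1 - 0.8868^8)
= 0.6179

0.6179


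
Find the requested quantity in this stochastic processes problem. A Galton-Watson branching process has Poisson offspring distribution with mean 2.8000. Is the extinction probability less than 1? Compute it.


Since mu = 2.8000 > 1, extinction prob q < 1.
Solve s = exp(mu*(s-1)) iteratively.
q = 0.0750

0.0750


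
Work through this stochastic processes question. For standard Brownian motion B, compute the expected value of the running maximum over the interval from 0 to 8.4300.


E(max B(s)) = sqrt(2t/pi)
= sqrt(2*8.4300/pi)
= sqrt(5.3667)
= 2.3166

2.3166


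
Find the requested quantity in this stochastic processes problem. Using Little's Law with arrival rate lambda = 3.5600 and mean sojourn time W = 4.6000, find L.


Little's Law: L = lambda * W
= 3.5600 * 4.6000
= 16.3760

16.3760


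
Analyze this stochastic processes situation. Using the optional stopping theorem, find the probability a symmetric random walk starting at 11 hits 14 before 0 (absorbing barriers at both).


By optional stopping theorem: E(M at tau) = M(0) = 11
P(hit 14)*14 + P(hit 0)*0 = 11
P(hit 14) = (11 - 0)/(14 - 0) = 11/14 = 0.7857

0.7857


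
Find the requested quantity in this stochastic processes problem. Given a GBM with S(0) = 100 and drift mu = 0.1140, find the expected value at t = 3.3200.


E[S(t)] = S(0) * exp(mu * t)
= 100 * exp(0.1140 * 3.3200)
= 100 * 1.4601
= 146.0064

146.0064


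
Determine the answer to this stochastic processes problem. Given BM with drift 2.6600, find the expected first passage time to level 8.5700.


Expected first passage time = a/mu
= 8.5700/2.6600
= 3.2218

3.2218


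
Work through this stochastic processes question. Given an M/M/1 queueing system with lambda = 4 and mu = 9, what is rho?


rho = lambda/mu
= 4/9
= 0.4444

0.4444


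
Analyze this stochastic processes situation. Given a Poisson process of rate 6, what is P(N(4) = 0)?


P(N(t)=k) = (lambda*t)^k * exp(-lambda*t) / k!
lambda*t = 24
= 24^0 * exp(-24) / 0!
= 1 * 3.7751e-11 / 1
= 3.7751e-11

3.7751e-11


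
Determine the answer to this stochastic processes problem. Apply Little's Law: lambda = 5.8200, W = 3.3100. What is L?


Little's Law: L = lambda * W
= 5.8200 * 3.3100
= 19.2642

19.2642


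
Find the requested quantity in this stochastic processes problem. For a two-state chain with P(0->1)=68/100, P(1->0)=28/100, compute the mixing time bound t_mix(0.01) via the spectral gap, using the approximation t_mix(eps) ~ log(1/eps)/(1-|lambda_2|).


lambda_2 = |1 - p01 - p10| = |1 - 0.6800 - 0.2800| = 0.0400
t_mix ~ log(1/eps)/(1 - |lambda_2|)
= log(100)/(1 - 0.0400) = 4.6052/0.9600
= 4.7971

4.7971


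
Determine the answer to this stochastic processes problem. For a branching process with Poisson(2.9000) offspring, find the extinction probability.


Since mu = 2.9000 > 1, extinction prob q < 1.
Solve s = exp(mu*(s-1)) iteratively.
q = 0.0668

0.0668


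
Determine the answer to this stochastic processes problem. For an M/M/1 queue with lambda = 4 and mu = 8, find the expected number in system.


rho = 4/8 = 0.5000
L = rho/(1-rho)
= 0.5000/0.5000
= 1.0000

1.0000


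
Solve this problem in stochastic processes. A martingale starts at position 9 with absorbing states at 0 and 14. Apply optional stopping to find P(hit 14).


By optional stopping theorem: E(M at tau) = M(0) = 9
P(hit 14)*14 + P(hit 0)*0 = 9
P(hit 14) = (9 - 0)/(14 - 0) = 9/14 = 0.6429

0.6429


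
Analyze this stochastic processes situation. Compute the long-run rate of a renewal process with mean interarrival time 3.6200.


Long-run renewal rate = 1/E(X)
= 1/3.6200
= 0.2762

0.2762


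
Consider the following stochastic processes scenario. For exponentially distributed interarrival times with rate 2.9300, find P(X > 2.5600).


P(X > t) = exp(-lambda * t)
= exp(-2.9300 * 2.5600)
= exp(-7.5008) = 5.5264e-04

5.5264e-04


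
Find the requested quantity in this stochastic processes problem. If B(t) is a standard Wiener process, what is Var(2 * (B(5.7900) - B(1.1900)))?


Var(alpha*(B(t)-B(s))) = alpha^2 * (t-s)
= 2^2 * (5.7900 - 1.1900)
= 4 * 4.6000
= 18.4000

18.4000


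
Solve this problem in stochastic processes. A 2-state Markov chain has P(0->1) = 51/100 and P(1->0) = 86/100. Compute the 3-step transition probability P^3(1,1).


Computing P^3 by matrix multiplication.
P = [[0.4900, 0.5100], [0.8600, 0.1400]]
After raising P to the power 3:
P^3(1,1) = 0.3405

0.3405


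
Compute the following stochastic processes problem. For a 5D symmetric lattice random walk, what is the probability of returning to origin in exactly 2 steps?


P(return in 2 steps) = P(reverse first step) = 1/(2d)
= 1/10
= 0.1000

0.1000


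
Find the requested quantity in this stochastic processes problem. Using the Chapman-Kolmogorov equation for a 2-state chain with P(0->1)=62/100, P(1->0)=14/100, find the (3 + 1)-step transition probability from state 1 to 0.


P^4 = P^3 * P^1
Computing via matrix multiplication of the transition matrix.
Entry (1,0) of P^4 = 0.1836

0.1836


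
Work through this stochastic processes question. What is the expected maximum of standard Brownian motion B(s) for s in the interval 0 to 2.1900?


E(max B(s)) = sqrt(2t/pi)
= sqrt(2*2.1900/pi)
= sqrt(1.3942)
= 1.1808

1.1808


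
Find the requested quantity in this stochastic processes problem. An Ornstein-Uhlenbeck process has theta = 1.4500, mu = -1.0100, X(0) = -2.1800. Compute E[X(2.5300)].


E[X(t)] = mu + (X(0) - mu)*exp(-theta*t)
= -1.0100 + (-2.1800 - -1.0100)*exp(-1.4500*2.5300)
= -1.0100 + -1.1700 * 0.0255
= -1.0399

-1.0399
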